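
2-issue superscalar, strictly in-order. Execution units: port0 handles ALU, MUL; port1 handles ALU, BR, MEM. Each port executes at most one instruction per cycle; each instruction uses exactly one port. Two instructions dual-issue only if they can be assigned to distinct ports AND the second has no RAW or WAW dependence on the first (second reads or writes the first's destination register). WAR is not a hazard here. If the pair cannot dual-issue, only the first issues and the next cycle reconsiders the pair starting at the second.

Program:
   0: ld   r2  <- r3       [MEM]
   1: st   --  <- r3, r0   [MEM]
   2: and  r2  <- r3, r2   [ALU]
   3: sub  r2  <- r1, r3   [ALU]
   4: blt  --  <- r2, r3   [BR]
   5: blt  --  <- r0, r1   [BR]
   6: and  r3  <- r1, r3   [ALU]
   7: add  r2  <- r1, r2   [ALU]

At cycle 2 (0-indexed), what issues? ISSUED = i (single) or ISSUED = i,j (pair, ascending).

0. ld.MEM @i0  | no-port MEM/MEM
1. st.MEM/and.ALU @i1+i2  | dual
2. sub.ALU @i3  | RAW r2
3. blt.BR @i4  | no-port BR/BR
4. blt.BR/and.ALU @i5+i6  | dual
5. add.ALU @i7  | tail

ISSUED = 3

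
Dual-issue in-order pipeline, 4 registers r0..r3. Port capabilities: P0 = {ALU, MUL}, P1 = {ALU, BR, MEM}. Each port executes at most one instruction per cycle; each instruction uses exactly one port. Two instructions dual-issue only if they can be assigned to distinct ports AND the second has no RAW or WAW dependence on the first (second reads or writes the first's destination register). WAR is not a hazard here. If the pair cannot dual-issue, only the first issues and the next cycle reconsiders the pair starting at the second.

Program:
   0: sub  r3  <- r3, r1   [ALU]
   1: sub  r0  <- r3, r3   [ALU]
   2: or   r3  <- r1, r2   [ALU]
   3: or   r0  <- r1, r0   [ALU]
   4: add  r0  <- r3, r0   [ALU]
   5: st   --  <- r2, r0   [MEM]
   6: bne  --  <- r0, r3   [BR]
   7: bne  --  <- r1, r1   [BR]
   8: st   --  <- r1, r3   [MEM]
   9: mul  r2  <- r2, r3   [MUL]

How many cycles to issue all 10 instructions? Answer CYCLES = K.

t=0 i0:sub.ALU ; RAW r3
t=1 i1/i2:sub.ALU or.ALU ; pair
t=2 i3:or.ALU ; RAW+WAW r0
t=3 i4:add.ALU ; RAW r0
t=4 i5:st.MEM ; no-port MEM/BR
t=5 i6:bne.BR ; no-port BR/BR
t=6 i7:bne.BR ; no-port BR/MEM
t=7 i8/i9:st.MEM mul.MUL ; pair

CYCLES = 8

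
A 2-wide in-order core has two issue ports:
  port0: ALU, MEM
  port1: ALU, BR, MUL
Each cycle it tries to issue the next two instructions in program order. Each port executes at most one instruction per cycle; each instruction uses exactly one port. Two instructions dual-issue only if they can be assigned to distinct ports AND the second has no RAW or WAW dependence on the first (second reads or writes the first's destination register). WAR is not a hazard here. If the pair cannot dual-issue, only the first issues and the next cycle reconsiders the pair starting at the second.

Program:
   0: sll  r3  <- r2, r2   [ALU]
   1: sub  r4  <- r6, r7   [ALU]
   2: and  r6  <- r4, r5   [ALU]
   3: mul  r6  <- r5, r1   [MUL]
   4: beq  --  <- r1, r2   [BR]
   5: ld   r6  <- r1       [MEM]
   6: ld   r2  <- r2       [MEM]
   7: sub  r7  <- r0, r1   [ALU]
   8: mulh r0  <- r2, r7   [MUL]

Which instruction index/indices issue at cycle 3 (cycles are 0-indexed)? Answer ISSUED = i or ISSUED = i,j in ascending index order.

ISSUED = 4,5

  cy0 -> i0/i1 (sll.ALU sub.ALU) dual
  cy1 -> i2 (and.ALU) WAW r6
  cy2 -> i3 (mul.MUL) no-port MUL/BR
  cy3 -> i4/i5 (beq.BR ld.MEM) dual
  cy4 -> i6/i7 (ld.MEM sub.ALU) dual
  cy5 -> i8 (mulh.MUL) tail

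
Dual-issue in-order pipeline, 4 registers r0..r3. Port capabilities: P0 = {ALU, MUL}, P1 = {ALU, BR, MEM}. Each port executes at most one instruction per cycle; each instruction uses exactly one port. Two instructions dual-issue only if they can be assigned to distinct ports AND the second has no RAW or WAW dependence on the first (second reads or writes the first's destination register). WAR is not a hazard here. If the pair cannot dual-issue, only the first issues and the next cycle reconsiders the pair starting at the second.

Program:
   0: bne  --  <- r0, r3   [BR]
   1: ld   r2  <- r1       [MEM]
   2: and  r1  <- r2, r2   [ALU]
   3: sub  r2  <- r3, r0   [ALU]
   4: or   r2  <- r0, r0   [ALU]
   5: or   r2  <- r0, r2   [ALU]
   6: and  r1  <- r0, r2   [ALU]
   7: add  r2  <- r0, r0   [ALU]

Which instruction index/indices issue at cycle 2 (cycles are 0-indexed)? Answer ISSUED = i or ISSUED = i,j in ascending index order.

ISSUED = 2,3

c0: i0 bne  no-port BR/MEM
c1: i1 ld  RAW r2
c2: i2+i3 and sub  dual
c3: i4 or  RAW+WAW r2
c4: i5 or  RAW r2
c5: i6+i7 and add  dual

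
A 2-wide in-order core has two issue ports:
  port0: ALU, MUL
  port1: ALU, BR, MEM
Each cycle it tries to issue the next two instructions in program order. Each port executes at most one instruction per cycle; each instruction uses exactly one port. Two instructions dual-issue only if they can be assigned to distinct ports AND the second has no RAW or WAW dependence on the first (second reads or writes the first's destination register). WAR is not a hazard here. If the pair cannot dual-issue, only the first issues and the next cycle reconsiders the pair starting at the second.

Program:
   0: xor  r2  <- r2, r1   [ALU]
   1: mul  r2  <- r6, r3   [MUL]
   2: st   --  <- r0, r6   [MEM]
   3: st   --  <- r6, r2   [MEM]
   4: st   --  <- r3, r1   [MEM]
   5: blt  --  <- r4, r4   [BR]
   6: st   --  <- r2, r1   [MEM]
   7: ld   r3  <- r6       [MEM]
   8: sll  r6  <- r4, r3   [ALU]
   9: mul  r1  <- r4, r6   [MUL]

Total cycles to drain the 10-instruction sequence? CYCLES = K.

CYCLES = 9

t=0 i0:xor ; WAW r2
t=1 i1/i2:mul;st ; dual
t=2 i3:st ; no-port MEM/MEM
t=3 i4:st ; no-port MEM/BR
t=4 i5:blt ; no-port BR/MEM
t=5 i6:st ; no-port MEM/MEM
t=6 i7:ld ; RAW r3
t=7 i8:sll ; RAW r6
t=8 i9:mul ; tail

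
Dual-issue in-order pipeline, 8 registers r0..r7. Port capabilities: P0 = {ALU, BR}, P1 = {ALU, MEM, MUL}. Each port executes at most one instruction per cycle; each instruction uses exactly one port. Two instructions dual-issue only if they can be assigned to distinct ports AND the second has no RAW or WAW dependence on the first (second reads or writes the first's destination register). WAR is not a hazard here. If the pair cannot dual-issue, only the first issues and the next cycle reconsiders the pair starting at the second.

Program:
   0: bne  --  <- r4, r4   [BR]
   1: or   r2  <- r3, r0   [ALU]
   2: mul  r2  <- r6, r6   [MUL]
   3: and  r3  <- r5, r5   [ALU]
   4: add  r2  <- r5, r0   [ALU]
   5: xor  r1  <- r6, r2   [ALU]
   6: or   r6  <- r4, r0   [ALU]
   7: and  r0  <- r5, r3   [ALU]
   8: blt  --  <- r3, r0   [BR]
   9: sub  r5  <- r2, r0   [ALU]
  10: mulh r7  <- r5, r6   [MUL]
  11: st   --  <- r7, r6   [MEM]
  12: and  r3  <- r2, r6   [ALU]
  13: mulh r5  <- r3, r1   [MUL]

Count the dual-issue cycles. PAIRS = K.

PAIRS = 5

  cy0 -> i0+i1 (bne.BR or.ALU) dual
  cy1 -> i2+i3 (mul.MUL and.ALU) dual
  cy2 -> i4 (add.ALU) RAW r2
  cy3 -> i5+i6 (xor.ALU or.ALU) dual
  cy4 -> i7 (and.ALU) RAW r0
  cy5 -> i8+i9 (blt.BR sub.ALU) dual
  cy6 -> i10 (mulh.MUL) no-port MUL/MEM
  cy7 -> i11+i12 (st.MEM and.ALU) dual
  cy8 -> i13 (mulh.MUL) tail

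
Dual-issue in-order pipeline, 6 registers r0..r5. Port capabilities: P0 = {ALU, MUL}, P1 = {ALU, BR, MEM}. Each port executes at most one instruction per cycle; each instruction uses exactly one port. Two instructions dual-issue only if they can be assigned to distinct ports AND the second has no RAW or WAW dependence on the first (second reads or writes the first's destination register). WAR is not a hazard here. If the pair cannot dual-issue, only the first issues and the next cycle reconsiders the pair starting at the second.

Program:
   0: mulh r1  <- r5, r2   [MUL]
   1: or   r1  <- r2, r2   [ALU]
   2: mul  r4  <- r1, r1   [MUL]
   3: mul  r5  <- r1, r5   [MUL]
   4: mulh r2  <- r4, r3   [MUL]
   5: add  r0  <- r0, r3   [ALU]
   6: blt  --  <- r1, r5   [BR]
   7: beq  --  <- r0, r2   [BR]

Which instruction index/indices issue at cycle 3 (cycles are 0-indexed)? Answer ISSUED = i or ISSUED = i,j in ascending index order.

0. mulh @i0  | WAW r1
1. or @i1  | RAW r1
2. mul @i2  | no-port MUL/MUL
3. mul @i3  | no-port MUL/MUL
4. mulh/add @i4/i5  | dual
5. blt @i6  | no-port BR/BR
6. beq @i7  | tail

ISSUED = 3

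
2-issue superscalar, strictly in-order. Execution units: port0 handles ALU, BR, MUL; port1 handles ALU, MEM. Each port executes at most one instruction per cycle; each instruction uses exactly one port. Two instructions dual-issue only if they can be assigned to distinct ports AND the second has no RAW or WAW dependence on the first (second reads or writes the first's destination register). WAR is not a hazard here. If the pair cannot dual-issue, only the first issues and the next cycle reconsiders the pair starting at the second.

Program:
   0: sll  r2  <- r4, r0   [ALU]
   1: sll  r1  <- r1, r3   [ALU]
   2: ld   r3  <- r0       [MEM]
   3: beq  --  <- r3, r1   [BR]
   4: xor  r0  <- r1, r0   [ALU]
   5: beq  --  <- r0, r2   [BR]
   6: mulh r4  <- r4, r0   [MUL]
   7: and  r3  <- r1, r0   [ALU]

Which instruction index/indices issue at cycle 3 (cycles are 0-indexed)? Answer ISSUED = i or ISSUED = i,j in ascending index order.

0. sll sll @i0+i1  | pair
1. ld @i2  | RAW r3
2. beq xor @i3+i4  | pair
3. beq @i5  | no-port BR/MUL
4. mulh and @i6+i7  | pair

ISSUED = 5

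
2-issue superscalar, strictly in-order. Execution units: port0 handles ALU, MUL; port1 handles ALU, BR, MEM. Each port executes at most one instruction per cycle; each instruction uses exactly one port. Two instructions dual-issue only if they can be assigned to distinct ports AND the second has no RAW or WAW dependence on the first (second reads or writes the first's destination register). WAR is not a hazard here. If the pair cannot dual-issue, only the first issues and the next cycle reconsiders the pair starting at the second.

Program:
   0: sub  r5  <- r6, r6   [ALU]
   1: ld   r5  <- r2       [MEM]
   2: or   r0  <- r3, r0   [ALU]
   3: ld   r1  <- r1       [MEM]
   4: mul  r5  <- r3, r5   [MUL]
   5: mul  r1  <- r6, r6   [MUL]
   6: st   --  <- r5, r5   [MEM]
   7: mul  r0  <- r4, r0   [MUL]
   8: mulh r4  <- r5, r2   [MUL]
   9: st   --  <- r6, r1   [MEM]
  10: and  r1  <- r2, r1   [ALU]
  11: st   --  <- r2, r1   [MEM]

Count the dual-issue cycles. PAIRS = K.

c0: i0 sub  WAW r5
c1: i1,i2 ld+or  pair
c2: i3,i4 ld+mul  pair
c3: i5,i6 mul+st  pair
c4: i7 mul  no-port MUL/MUL
c5: i8,i9 mulh+st  pair
c6: i10 and  RAW r1
c7: i11 st  tail

PAIRS = 4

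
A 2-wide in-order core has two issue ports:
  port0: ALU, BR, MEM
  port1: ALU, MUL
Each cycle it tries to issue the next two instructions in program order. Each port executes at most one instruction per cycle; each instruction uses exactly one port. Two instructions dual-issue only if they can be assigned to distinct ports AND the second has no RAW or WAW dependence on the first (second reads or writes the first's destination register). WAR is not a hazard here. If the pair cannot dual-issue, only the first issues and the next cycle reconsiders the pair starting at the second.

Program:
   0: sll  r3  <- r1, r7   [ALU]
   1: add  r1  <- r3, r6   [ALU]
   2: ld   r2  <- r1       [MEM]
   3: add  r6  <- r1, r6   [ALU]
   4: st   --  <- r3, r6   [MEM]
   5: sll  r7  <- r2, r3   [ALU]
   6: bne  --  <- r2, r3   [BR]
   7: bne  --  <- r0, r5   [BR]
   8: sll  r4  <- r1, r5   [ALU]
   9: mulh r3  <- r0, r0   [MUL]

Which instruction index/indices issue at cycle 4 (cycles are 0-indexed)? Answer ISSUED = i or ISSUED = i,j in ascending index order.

ISSUED = 6

  cy0 -> i0 (sll.ALU) RAW r3
  cy1 -> i1 (add.ALU) RAW r1
  cy2 -> i2&i3 (ld.MEM/add.ALU) 2-wide
  cy3 -> i4&i5 (st.MEM/sll.ALU) 2-wide
  cy4 -> i6 (bne.BR) no-port BR/BR
  cy5 -> i7&i8 (bne.BR/sll.ALU) 2-wide
  cy6 -> i9 (mulh.MUL) tail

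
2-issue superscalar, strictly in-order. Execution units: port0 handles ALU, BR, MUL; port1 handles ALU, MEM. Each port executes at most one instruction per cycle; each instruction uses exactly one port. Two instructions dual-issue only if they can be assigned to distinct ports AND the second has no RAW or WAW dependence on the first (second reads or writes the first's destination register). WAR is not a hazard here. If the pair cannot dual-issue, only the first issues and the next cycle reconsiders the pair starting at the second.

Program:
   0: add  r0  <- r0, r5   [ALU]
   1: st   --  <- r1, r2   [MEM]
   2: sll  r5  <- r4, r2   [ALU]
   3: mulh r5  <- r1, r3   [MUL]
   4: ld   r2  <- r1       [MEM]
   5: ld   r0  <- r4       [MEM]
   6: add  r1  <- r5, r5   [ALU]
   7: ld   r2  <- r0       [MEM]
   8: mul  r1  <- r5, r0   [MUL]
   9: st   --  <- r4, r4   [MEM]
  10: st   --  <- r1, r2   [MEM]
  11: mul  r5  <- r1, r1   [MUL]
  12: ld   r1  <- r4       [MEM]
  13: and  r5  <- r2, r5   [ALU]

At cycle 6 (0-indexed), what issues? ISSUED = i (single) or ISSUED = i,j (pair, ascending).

ISSUED = 10,11

c0: i0+i1 add.ALU;st.MEM  pair
c1: i2 sll.ALU  WAW r5
c2: i3+i4 mulh.MUL;ld.MEM  pair
c3: i5+i6 ld.MEM;add.ALU  pair
c4: i7+i8 ld.MEM;mul.MUL  pair
c5: i9 st.MEM  no-port MEM/MEM
c6: i10+i11 st.MEM;mul.MUL  pair
c7: i12+i13 ld.MEM;and.ALU  pair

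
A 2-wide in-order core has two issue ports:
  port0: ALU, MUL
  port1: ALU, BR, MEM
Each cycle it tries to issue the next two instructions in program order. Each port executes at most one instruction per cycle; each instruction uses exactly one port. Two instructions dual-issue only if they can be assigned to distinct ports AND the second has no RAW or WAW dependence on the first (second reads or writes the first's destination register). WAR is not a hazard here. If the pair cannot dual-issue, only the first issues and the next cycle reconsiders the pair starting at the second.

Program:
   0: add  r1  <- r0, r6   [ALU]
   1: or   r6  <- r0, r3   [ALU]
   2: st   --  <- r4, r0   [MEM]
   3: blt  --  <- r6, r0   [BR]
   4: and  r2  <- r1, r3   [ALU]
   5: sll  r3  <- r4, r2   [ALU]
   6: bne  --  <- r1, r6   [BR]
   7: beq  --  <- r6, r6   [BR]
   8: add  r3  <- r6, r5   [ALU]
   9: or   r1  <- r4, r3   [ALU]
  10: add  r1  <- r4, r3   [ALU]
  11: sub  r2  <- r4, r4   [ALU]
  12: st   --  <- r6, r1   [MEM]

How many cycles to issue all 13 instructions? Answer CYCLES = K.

CYCLES = 8

0. add.ALU+or.ALU @i0,i1  | 2-wide
1. st.MEM @i2  | no-port MEM/BR
2. blt.BR+and.ALU @i3,i4  | 2-wide
3. sll.ALU+bne.BR @i5,i6  | 2-wide
4. beq.BR+add.ALU @i7,i8  | 2-wide
5. or.ALU @i9  | WAW r1
6. add.ALU+sub.ALU @i10,i11  | 2-wide
7. st.MEM @i12  | tail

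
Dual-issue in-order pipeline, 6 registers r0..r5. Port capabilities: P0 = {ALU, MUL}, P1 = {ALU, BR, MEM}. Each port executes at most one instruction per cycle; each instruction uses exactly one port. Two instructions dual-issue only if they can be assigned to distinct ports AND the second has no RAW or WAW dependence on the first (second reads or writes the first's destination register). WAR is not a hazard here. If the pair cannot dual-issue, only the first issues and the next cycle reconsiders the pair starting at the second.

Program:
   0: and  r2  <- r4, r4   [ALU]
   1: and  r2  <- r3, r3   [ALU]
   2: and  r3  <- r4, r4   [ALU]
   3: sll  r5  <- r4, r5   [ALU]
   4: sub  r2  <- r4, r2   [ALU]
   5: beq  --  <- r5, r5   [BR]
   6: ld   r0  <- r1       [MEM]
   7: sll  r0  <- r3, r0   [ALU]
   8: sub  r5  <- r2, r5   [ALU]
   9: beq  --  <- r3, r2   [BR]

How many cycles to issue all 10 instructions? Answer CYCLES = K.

#0 head=0: and i0 WAW r2
#1 head=1: and;and i1/i2 dual
#2 head=3: sll;sub i3/i4 dual
#3 head=5: beq i5 no-port BR/MEM
#4 head=6: ld i6 RAW+WAW r0
#5 head=7: sll;sub i7/i8 dual
#6 head=9: beq i9 tail

CYCLES = 7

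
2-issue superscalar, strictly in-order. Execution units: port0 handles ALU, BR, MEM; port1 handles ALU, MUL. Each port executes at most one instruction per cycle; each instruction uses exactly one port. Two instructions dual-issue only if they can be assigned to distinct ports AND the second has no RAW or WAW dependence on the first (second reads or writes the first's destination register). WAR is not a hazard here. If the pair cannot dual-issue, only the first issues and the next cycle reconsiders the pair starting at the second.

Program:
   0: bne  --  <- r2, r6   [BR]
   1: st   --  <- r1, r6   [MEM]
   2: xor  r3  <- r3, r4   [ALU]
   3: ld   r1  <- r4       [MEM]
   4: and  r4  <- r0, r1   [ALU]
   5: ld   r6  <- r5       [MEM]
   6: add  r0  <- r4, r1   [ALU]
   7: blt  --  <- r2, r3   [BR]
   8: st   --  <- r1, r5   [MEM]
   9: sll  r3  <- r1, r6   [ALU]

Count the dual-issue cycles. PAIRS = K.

PAIRS = 4

  cy0 -> i0 (bne) no-port BR/MEM
  cy1 -> i1/i2 (st+xor) dual
  cy2 -> i3 (ld) RAW r1
  cy3 -> i4/i5 (and+ld) dual
  cy4 -> i6/i7 (add+blt) dual
  cy5 -> i8/i9 (st+sll) dual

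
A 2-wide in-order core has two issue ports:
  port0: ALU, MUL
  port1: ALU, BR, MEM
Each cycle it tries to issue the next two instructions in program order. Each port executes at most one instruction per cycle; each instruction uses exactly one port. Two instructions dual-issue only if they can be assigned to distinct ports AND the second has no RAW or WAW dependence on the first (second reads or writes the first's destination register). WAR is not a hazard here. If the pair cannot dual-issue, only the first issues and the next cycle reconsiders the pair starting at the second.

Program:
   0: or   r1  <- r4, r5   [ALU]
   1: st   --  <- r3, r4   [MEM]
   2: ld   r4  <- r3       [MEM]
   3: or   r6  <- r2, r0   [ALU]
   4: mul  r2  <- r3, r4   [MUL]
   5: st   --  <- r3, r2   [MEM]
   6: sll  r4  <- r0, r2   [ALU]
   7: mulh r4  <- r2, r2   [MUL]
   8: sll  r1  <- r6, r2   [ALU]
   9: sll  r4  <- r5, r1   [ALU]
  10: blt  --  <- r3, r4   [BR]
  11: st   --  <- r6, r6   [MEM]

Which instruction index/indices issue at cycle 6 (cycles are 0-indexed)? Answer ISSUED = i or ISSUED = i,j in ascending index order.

ISSUED = 10

#0 head=0: or.ALU/st.MEM i0&i1 2-wide
#1 head=2: ld.MEM/or.ALU i2&i3 2-wide
#2 head=4: mul.MUL i4 RAW r2
#3 head=5: st.MEM/sll.ALU i5&i6 2-wide
#4 head=7: mulh.MUL/sll.ALU i7&i8 2-wide
#5 head=9: sll.ALU i9 RAW r4
#6 head=10: blt.BR i10 no-port BR/MEM
#7 head=11: st.MEM i11 tail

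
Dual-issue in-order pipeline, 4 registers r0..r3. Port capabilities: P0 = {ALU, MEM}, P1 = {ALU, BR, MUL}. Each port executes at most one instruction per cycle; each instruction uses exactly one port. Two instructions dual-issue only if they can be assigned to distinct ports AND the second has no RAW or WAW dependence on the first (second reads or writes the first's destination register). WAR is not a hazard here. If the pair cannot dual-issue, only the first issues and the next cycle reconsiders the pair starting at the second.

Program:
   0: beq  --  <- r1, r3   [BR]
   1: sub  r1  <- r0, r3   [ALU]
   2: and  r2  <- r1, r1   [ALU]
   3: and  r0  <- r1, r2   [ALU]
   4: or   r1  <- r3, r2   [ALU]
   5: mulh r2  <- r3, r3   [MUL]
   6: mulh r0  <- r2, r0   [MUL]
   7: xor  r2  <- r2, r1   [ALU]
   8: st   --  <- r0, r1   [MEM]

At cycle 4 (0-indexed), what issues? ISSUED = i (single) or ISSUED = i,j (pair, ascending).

ISSUED = 6,7

[0] i0&i1  beq.BR+sub.ALU  -- dual
[1] i2  and.ALU  -- RAW r2
[2] i3&i4  and.ALU+or.ALU  -- dual
[3] i5  mulh.MUL  -- no-port MUL/MUL
[4] i6&i7  mulh.MUL+xor.ALU  -- dual
[5] i8  st.MEM  -- tail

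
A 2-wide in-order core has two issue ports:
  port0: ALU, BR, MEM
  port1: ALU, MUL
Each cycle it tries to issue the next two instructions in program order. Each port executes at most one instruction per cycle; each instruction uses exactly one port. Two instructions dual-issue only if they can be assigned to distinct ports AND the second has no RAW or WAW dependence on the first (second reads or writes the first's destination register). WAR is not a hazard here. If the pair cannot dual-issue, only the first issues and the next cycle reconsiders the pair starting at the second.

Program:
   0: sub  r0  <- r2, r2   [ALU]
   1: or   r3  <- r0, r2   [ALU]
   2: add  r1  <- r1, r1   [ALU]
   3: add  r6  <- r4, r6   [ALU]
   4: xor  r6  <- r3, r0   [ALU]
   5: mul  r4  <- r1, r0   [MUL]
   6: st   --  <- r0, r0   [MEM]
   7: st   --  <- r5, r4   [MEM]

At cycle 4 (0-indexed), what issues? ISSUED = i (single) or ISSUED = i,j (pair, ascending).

ISSUED = 6

#0 head=0: sub.ALU i0 RAW r0
#1 head=1: or.ALU+add.ALU i1+i2 dual
#2 head=3: add.ALU i3 WAW r6
#3 head=4: xor.ALU+mul.MUL i4+i5 dual
#4 head=6: st.MEM i6 no-port MEM/MEM
#5 head=7: st.MEM i7 tail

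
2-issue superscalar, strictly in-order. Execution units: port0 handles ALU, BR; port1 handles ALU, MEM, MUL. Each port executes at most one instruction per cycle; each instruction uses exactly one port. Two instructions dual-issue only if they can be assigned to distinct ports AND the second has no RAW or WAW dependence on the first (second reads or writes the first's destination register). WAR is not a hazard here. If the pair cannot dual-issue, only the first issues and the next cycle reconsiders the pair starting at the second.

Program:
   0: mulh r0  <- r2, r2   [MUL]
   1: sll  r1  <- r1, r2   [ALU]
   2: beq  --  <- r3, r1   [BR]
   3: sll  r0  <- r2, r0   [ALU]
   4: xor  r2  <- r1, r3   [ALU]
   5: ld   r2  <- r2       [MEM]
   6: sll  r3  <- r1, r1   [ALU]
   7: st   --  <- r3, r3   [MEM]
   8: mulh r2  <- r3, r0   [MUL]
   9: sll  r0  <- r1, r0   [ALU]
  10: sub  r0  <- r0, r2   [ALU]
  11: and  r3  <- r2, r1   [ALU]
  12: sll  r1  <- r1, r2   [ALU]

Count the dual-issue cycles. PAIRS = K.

0. mulh;sll @i0&i1  | 2-wide
1. beq;sll @i2&i3  | 2-wide
2. xor @i4  | RAW+WAW r2
3. ld;sll @i5&i6  | 2-wide
4. st @i7  | no-port MEM/MUL
5. mulh;sll @i8&i9  | 2-wide
6. sub;and @i10&i11  | 2-wide
7. sll @i12  | tail

PAIRS = 5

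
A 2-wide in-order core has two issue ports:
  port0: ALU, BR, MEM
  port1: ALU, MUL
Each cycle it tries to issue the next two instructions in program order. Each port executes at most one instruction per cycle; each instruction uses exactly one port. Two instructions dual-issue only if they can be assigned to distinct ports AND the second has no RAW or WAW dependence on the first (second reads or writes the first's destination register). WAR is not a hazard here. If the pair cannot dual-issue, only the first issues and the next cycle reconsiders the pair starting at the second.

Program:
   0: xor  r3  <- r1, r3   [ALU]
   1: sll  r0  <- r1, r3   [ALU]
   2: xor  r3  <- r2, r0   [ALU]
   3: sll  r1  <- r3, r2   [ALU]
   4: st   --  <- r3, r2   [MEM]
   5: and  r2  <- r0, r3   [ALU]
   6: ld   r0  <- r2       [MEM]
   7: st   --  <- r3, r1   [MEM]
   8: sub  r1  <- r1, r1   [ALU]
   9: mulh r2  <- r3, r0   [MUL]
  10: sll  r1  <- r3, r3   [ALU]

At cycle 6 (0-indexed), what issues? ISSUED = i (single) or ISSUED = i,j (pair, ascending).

ISSUED = 7,8

[0] i0  xor  -- RAW r3
[1] i1  sll  -- RAW r0
[2] i2  xor  -- RAW r3
[3] i3/i4  sll/st  -- pair
[4] i5  and  -- RAW r2
[5] i6  ld  -- no-port MEM/MEM
[6] i7/i8  st/sub  -- pair
[7] i9/i10  mulh/sll  -- pair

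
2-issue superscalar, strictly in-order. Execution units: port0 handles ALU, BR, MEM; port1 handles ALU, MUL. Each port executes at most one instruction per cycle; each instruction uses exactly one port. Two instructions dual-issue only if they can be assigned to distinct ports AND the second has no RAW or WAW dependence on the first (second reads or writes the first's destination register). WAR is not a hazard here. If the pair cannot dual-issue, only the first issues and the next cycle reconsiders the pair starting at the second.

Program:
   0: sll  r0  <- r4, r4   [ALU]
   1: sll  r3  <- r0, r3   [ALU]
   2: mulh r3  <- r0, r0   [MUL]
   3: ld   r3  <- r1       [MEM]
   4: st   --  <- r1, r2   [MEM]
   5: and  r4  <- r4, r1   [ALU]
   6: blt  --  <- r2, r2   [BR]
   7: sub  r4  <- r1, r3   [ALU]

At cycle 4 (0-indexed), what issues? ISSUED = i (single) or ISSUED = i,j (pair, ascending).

ISSUED = 4,5

c0: i0 sll.ALU  RAW r0
c1: i1 sll.ALU  WAW r3
c2: i2 mulh.MUL  WAW r3
c3: i3 ld.MEM  no-port MEM/MEM
c4: i4&i5 st.MEM and.ALU  2-wide
c5: i6&i7 blt.BR sub.ALU  2-wide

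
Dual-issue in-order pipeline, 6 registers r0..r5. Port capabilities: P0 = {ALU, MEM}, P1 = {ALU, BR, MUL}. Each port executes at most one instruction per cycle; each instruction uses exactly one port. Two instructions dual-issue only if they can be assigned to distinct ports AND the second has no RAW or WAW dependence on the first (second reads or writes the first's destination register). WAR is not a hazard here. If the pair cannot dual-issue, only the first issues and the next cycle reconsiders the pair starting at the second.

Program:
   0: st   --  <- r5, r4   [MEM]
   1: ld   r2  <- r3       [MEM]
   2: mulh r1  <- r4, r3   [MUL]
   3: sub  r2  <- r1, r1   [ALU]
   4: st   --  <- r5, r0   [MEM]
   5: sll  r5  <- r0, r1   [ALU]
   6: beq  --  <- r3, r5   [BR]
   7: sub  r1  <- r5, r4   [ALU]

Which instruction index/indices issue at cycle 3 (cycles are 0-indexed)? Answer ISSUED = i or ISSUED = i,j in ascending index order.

  cy0 -> i0 (st.MEM) no-port MEM/MEM
  cy1 -> i1/i2 (ld.MEM/mulh.MUL) pair
  cy2 -> i3/i4 (sub.ALU/st.MEM) pair
  cy3 -> i5 (sll.ALU) RAW r5
  cy4 -> i6/i7 (beq.BR/sub.ALU) pair

ISSUED = 5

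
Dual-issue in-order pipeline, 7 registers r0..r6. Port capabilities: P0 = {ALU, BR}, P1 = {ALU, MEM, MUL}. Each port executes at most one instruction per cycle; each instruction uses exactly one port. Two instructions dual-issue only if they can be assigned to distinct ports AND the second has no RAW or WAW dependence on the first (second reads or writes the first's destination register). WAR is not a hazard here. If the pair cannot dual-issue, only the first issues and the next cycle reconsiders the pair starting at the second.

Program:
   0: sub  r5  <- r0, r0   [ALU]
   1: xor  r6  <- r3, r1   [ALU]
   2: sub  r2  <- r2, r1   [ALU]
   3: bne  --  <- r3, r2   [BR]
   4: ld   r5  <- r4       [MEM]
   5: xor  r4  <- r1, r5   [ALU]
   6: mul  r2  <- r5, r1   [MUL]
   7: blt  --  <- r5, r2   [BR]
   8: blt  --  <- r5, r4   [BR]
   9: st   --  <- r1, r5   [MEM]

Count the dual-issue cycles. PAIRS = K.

PAIRS = 4

  cy0 -> i0,i1 (sub.ALU+xor.ALU) pair
  cy1 -> i2 (sub.ALU) RAW r2
  cy2 -> i3,i4 (bne.BR+ld.MEM) pair
  cy3 -> i5,i6 (xor.ALU+mul.MUL) pair
  cy4 -> i7 (blt.BR) no-port BR/BR
  cy5 -> i8,i9 (blt.BR+st.MEM) pair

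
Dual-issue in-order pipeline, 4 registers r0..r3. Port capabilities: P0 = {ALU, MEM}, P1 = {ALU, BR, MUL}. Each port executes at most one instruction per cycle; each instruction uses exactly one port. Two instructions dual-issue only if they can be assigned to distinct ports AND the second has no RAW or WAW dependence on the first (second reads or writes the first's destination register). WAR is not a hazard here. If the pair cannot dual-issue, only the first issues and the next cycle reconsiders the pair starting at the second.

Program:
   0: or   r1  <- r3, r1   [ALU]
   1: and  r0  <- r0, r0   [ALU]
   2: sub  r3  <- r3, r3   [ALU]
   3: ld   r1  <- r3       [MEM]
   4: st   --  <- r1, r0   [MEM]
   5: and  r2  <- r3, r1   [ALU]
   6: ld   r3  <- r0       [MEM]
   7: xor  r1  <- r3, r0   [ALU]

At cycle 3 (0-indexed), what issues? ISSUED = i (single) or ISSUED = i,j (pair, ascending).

ISSUED = 4,5

c0: i0/i1 or.ALU;and.ALU  dual
c1: i2 sub.ALU  RAW r3
c2: i3 ld.MEM  no-port MEM/MEM
c3: i4/i5 st.MEM;and.ALU  dual
c4: i6 ld.MEM  RAW r3
c5: i7 xor.ALU  tail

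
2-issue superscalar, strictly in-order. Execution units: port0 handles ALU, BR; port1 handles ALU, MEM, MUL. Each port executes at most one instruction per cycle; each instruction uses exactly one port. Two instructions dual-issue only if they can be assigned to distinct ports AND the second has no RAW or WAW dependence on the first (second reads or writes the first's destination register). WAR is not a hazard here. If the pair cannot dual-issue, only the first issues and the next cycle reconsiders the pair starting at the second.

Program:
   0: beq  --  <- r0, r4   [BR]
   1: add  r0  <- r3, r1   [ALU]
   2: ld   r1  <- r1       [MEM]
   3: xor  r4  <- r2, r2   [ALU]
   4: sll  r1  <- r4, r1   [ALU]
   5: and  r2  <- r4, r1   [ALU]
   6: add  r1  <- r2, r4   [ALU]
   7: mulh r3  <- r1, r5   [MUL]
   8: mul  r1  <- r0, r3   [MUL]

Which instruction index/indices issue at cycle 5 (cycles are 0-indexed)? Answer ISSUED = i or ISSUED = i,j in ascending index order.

ISSUED = 7

c0: i0&i1 beq.BR;add.ALU  pair
c1: i2&i3 ld.MEM;xor.ALU  pair
c2: i4 sll.ALU  RAW r1
c3: i5 and.ALU  RAW r2
c4: i6 add.ALU  RAW r1
c5: i7 mulh.MUL  no-port MUL/MUL
c6: i8 mul.MUL  tail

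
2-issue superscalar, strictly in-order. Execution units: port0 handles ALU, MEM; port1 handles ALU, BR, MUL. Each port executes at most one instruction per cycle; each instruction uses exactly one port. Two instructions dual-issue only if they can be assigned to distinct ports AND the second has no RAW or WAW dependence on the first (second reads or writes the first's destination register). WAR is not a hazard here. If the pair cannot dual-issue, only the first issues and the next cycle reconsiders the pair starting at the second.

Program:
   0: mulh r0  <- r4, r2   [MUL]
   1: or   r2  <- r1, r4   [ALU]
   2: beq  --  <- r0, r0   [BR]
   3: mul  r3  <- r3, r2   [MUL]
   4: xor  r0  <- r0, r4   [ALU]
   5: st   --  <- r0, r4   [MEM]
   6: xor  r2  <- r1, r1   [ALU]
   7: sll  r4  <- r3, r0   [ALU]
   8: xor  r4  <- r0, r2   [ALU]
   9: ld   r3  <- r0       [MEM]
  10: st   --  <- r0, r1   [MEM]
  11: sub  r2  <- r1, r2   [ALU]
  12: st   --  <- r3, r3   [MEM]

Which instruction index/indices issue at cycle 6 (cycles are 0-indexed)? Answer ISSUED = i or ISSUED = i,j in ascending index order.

  cy0 -> i0/i1 (mulh.MUL;or.ALU) pair
  cy1 -> i2 (beq.BR) no-port BR/MUL
  cy2 -> i3/i4 (mul.MUL;xor.ALU) pair
  cy3 -> i5/i6 (st.MEM;xor.ALU) pair
  cy4 -> i7 (sll.ALU) WAW r4
  cy5 -> i8/i9 (xor.ALU;ld.MEM) pair
  cy6 -> i10/i11 (st.MEM;sub.ALU) pair
  cy7 -> i12 (st.MEM) tail

ISSUED = 10,11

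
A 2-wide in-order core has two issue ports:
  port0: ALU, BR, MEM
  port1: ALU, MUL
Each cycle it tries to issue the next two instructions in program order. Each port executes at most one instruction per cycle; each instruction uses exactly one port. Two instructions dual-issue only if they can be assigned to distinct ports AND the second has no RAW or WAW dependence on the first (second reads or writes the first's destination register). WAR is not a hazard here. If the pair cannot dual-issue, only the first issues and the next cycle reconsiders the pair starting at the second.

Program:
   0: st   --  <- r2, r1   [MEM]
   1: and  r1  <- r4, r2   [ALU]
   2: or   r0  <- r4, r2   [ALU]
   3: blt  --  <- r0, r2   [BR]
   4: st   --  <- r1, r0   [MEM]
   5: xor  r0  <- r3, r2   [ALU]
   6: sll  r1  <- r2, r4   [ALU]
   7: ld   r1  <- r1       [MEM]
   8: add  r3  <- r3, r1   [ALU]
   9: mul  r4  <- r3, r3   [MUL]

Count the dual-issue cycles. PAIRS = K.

t=0 i0/i1:st.MEM and.ALU ; pair
t=1 i2:or.ALU ; RAW r0
t=2 i3:blt.BR ; no-port BR/MEM
t=3 i4/i5:st.MEM xor.ALU ; pair
t=4 i6:sll.ALU ; RAW+WAW r1
t=5 i7:ld.MEM ; RAW r1
t=6 i8:add.ALU ; RAW r3
t=7 i9:mul.MUL ; tail

PAIRS = 2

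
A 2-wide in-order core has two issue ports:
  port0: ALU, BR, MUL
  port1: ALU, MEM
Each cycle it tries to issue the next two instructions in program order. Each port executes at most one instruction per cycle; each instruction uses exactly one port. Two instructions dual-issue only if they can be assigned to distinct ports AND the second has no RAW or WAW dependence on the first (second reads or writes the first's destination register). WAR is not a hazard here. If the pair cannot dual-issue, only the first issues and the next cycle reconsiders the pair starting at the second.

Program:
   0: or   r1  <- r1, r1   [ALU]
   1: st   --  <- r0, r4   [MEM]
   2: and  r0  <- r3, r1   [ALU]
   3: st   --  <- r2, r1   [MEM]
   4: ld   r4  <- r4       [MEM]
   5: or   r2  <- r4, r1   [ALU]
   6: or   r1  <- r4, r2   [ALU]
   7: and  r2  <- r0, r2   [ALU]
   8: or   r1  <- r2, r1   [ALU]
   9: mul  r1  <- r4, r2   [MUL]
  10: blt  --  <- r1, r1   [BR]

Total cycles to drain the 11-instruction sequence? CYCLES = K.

t=0 i0/i1:or/st ; 2-wide
t=1 i2/i3:and/st ; 2-wide
t=2 i4:ld ; RAW r4
t=3 i5:or ; RAW r2
t=4 i6/i7:or/and ; 2-wide
t=5 i8:or ; WAW r1
t=6 i9:mul ; no-port MUL/BR
t=7 i10:blt ; tail

CYCLES = 8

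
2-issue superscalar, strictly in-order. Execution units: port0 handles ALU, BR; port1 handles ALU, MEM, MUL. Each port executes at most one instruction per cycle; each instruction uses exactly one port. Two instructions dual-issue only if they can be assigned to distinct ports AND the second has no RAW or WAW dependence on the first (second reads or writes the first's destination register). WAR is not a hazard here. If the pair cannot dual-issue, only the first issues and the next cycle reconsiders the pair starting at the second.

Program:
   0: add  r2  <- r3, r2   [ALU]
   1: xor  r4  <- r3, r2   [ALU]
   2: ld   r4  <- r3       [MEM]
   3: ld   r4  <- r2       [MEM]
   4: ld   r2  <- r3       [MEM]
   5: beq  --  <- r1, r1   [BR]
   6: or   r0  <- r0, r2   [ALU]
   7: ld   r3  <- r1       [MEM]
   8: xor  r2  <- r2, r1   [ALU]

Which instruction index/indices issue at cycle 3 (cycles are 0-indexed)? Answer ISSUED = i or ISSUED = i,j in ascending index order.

ISSUED = 3

c0: i0 add  RAW r2
c1: i1 xor  WAW r4
c2: i2 ld  no-port MEM/MEM
c3: i3 ld  no-port MEM/MEM
c4: i4&i5 ld beq  dual
c5: i6&i7 or ld  dual
c6: i8 xor  tail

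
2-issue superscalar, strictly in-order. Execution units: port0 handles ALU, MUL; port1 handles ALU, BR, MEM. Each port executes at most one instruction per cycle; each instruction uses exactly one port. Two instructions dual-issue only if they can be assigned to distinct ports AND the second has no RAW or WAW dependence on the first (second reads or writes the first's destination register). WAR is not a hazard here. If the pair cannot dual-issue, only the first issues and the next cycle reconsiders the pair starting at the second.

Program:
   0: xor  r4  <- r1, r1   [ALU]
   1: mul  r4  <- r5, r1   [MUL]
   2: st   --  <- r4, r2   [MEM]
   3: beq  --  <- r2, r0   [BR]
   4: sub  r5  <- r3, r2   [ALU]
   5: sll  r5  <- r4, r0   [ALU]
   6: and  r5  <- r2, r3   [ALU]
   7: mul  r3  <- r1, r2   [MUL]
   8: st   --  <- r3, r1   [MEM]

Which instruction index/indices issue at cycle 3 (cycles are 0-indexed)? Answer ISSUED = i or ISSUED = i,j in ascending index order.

  cy0 -> i0 (xor.ALU) WAW r4
  cy1 -> i1 (mul.MUL) RAW r4
  cy2 -> i2 (st.MEM) no-port MEM/BR
  cy3 -> i3,i4 (beq.BR sub.ALU) dual
  cy4 -> i5 (sll.ALU) WAW r5
  cy5 -> i6,i7 (and.ALU mul.MUL) dual
  cy6 -> i8 (st.MEM) tail

ISSUED = 3,4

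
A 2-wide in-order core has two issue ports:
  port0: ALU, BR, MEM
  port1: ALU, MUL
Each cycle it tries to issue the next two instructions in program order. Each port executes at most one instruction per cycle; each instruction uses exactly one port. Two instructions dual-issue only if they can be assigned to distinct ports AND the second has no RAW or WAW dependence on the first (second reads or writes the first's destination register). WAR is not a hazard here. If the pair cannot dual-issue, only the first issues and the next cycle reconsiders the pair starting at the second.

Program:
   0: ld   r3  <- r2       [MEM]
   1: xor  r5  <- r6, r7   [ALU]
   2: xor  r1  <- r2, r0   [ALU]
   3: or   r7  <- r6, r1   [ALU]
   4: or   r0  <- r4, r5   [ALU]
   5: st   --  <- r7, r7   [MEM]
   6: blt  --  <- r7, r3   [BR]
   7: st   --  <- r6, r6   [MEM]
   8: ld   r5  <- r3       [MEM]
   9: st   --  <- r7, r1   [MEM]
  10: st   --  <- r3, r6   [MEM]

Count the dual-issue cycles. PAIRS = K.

PAIRS = 2

  cy0 -> i0&i1 (ld.MEM+xor.ALU) dual
  cy1 -> i2 (xor.ALU) RAW r1
  cy2 -> i3&i4 (or.ALU+or.ALU) dual
  cy3 -> i5 (st.MEM) no-port MEM/BR
  cy4 -> i6 (blt.BR) no-port BR/MEM
  cy5 -> i7 (st.MEM) no-port MEM/MEM
  cy6 -> i8 (ld.MEM) no-port MEM/MEM
  cy7 -> i9 (st.MEM) no-port MEM/MEM
  cy8 -> i10 (st.MEM) tail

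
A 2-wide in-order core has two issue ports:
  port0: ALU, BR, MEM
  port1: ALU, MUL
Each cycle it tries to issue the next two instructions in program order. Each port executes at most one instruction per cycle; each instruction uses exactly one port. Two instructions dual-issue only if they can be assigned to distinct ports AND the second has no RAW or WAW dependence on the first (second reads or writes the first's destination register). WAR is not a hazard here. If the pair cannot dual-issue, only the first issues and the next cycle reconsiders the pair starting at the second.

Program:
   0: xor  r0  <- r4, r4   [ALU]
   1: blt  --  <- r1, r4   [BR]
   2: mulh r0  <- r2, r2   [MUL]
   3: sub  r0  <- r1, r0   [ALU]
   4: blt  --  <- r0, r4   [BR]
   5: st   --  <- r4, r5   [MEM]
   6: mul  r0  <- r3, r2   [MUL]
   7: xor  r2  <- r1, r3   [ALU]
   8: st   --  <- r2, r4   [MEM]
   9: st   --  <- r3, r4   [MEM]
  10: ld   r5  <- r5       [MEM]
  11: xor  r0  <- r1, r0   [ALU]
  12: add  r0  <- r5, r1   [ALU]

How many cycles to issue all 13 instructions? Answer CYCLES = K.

[0] i0,i1  xor;blt  -- 2-wide
[1] i2  mulh  -- RAW+WAW r0
[2] i3  sub  -- RAW r0
[3] i4  blt  -- no-port BR/MEM
[4] i5,i6  st;mul  -- 2-wide
[5] i7  xor  -- RAW r2
[6] i8  st  -- no-port MEM/MEM
[7] i9  st  -- no-port MEM/MEM
[8] i10,i11  ld;xor  -- 2-wide
[9] i12  add  -- tail

CYCLES = 10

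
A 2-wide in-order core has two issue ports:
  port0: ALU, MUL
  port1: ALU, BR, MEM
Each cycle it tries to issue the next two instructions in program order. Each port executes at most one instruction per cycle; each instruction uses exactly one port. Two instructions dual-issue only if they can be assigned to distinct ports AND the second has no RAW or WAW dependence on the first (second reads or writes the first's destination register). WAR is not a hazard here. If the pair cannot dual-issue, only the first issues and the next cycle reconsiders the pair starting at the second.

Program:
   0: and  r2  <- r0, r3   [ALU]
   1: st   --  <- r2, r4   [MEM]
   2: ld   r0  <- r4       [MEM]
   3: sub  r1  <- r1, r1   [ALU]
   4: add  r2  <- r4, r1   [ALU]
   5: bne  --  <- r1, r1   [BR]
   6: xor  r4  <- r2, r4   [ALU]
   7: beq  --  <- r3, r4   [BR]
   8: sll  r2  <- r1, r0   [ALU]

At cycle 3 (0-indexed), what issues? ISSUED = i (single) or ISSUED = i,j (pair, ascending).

ISSUED = 4,5

t=0 i0:and.ALU ; RAW r2
t=1 i1:st.MEM ; no-port MEM/MEM
t=2 i2/i3:ld.MEM/sub.ALU ; 2-wide
t=3 i4/i5:add.ALU/bne.BR ; 2-wide
t=4 i6:xor.ALU ; RAW r4
t=5 i7/i8:beq.BR/sll.ALU ; 2-wide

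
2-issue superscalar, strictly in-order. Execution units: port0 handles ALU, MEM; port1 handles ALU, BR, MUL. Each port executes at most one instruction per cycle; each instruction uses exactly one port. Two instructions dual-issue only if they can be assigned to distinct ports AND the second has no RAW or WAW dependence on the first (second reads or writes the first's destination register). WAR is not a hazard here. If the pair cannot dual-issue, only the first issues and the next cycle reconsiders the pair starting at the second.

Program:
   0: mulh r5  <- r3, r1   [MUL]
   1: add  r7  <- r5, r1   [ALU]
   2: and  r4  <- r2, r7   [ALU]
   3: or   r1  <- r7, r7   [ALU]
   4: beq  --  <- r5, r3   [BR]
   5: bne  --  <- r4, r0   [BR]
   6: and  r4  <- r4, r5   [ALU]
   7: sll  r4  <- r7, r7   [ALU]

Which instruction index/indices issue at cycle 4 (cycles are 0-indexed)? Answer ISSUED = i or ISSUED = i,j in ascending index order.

ISSUED = 5,6

c0: i0 mulh.MUL  RAW r5
c1: i1 add.ALU  RAW r7
c2: i2,i3 and.ALU;or.ALU  2-wide
c3: i4 beq.BR  no-port BR/BR
c4: i5,i6 bne.BR;and.ALU  2-wide
c5: i7 sll.ALU  tail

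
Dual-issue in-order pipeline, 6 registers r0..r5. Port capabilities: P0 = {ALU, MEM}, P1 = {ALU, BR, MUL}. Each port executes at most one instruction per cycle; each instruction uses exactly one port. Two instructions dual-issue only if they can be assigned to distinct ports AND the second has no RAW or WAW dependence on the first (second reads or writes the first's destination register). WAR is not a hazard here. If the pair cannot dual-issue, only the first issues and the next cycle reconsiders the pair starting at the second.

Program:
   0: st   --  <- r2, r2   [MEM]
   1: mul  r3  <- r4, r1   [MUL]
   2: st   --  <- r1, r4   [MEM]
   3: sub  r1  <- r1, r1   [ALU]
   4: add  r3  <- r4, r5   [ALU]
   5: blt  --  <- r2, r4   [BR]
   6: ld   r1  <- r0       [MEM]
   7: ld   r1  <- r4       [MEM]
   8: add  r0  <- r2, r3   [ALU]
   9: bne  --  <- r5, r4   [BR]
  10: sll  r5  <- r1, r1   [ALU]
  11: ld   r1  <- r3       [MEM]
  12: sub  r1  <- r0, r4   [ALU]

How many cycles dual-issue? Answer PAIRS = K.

PAIRS = 5

c0: i0+i1 st mul  2-wide
c1: i2+i3 st sub  2-wide
c2: i4+i5 add blt  2-wide
c3: i6 ld  no-port MEM/MEM
c4: i7+i8 ld add  2-wide
c5: i9+i10 bne sll  2-wide
c6: i11 ld  WAW r1
c7: i12 sub  tail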